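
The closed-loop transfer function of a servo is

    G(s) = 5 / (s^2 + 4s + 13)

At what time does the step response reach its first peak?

Comparing s^2 + 4s + 13 to s^2 + 2ζωₙs + ωₙ²: ωₙ = √13 ≈ 3.606 rad/s and ζ = 4/(2·√13) ≈ 0.5547.
ζωₙ = 4/2 = 2, so ω_d = ωₙ√(1−ζ²) = √(ωₙ² − (ζωₙ)²) = √(13 − 2²) = √9 = 3 rad/s.
t_p = π/ω_d = π/3 ≈ 1.047 s.

t_p ≈ 1.047 s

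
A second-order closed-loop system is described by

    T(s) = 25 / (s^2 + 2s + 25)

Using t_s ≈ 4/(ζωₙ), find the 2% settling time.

Comparing s^2 + 2s + 25 to s^2 + 2ζωₙs + ωₙ²: ωₙ = 5 rad/s and ζ = 2/(2·5) = 0.2.
ζωₙ = 2/2 = 1, so t_s ≈ 4/(ζωₙ) = 4/1 = 4 s.

t_s ≈ 4 s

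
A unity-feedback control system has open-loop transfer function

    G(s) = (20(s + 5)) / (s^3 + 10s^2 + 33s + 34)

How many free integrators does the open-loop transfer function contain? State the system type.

The denominator has no factor of s at the origin — no free integrator — so this is a Type 0 system.

Type 0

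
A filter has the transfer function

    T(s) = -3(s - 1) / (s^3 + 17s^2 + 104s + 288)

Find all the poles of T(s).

The poles are the roots of the denominator s^3 + 17s^2 + 104s + 288 = 0.
Trying s = -9: the polynomial evaluates to 0, so (s + 9) is a factor.
Dividing out leaves s^2 + 8s + 32 = 0.
The quadratic formula then gives s = -4 ± 4j.

s = -4 ± 4j, -9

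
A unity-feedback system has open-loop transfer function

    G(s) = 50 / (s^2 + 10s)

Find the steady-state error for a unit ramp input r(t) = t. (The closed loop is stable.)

G(s) has one pole at the origin.
This is a Type 1 system. Kv = lim_{s→0} s·G(s) = 50/10 = 5.
e_ss = 1/Kv = 1/(5) = 1/5 ≈ 0.2000.

e_ss = 0.2000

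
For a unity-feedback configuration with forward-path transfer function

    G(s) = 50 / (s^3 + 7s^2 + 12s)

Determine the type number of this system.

Factor s from the denominator: s^3 + 7s^2 + 12s = s·(s^2 + 7s + 12).
There is 1 pole at the origin, so the system is Type 1.

Type 1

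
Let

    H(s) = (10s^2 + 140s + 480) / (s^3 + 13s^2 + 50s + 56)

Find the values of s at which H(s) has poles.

The poles are the roots of the denominator s^3 + 13s^2 + 50s + 56 = 0.
Trying s = -7: the polynomial evaluates to 0, so (s + 7) is a factor.
Dividing out leaves s^2 + 6s + 8 = 0.
Factoring the quadratic: (s + 2)(s + 4) = 0.

s = -7, -2, -4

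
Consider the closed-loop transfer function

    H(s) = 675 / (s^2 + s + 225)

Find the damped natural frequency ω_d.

Comparing s^2 + s + 225 to s^2 + 2ζωₙs + ωₙ²: ωₙ = 15 rad/s and ζ = 1/(2·15) ≈ 0.03333.
ζωₙ = 1/2 = 0.5, so ω_d = ωₙ√(1−ζ²) = √(ωₙ² − (ζωₙ)²) = √(225 − 0.5²) = √224.75 ≈ 14.99 rad/s.

ω_d ≈ 14.99 rad/s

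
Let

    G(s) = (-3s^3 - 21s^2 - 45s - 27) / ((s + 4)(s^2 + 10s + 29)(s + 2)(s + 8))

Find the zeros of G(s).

s = -1, -3, -3

Set the numerator to zero: -3s^3 - 21s^2 - 45s - 27 = 0, i.e. -3·(s^3 + 7s^2 + 15s + 9) = 0.
Factoring: (s + 1)(s + 3)^2 = 0.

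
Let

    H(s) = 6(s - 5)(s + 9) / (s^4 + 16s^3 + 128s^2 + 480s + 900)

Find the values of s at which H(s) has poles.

The poles are the roots of the denominator s^4 + 16s^3 + 128s^2 + 480s + 900 = 0.
No real roots exist; factor into two real quadratics: (s^2 + 6s + 18)(s^2 + 10s + 50) = 0.
Each quadratic gives a conjugate pair via the quadratic formula.

s = -3 + 3j, -3 - 3j, -5 + 5j, -5 - 5j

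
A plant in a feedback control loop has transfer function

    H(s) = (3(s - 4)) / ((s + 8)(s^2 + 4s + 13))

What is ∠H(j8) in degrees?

At s = j8: numerator = -12 + j24, denominator = -664 - j152.
∠H = ∠num − ∠den = 116.57° − (-167.11°) = 283.7°, which wraps to -76.33°.

∠H(j8) ≈ -76.33°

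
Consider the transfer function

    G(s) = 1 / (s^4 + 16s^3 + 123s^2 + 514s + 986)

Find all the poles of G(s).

The poles are the roots of the denominator s^4 + 16s^3 + 123s^2 + 514s + 986 = 0.
No real roots exist; factor into two real quadratics: (s^2 + 6s + 34)(s^2 + 10s + 29) = 0.
Each quadratic gives a conjugate pair via the quadratic formula.

s = -3 + 5j, -3 - 5j, -5 + 2j, -5 - 2j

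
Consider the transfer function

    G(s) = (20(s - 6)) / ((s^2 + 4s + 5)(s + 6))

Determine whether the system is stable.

The poles can be read from the denominator factors: s = -2 ± j, -6.
Since all poles lie strictly in the left half-plane, the system is stable.

stable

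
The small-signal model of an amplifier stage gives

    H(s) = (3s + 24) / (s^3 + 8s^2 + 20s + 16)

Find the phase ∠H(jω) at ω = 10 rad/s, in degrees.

At s = j10: numerator = 24 + j30, denominator = -784 - j800.
∠H = ∠num − ∠den = 51.340° − (-134.42°) = 185.8°, which wraps to -174.2°.

∠H(j10) ≈ -174.2°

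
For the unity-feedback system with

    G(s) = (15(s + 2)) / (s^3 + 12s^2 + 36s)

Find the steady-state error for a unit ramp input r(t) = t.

G(s) has one pole at the origin.
This is a Type 1 system. Kv = lim_{s→0} s·G(s) = 30/36 = 5/6.
e_ss = 1/Kv = 1/(5/6) = 6/5 ≈ 1.200.

e_ss = 1.200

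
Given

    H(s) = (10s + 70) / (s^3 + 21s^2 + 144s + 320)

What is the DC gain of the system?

Set s = 0: H(0) = (70) / (320) = 7/32.

H(0) = 7/32 ≈ 0.2188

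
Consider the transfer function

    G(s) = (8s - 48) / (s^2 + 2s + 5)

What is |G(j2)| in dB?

|G(j2)|_dB ≈ 21.8 dB

Substitute s = j2: numerator = -48 + j16, denominator = 1 + j4.
|G(j2)| = |-48 + j16| / |1 + j4| = 50.596 / 4.1231 ≈ 12.27.
In decibels: 20·log₁₀(12.27) ≈ 21.8 dB.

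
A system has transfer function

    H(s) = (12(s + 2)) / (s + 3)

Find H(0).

At s = 0 each factor (s + a) contributes a and each (s^2 + bs + c) contributes c.
H(0) = 12·(2) / ((3)) = 24/3 = 8.

H(0) = 8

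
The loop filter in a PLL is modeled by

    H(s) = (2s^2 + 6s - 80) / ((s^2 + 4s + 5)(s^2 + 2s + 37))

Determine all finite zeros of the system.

s = -8, 5

Set the numerator to zero: 2s^2 + 6s - 80 = 0, i.e. 2·(s^2 + 3s - 40) = 0.
Factoring: (s + 8)(s - 5) = 0.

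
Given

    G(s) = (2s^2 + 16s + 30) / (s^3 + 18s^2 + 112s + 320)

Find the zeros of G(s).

s = -5, -3

Set the numerator to zero: 2s^2 + 16s + 30 = 0, i.e. 2·(s^2 + 8s + 15) = 0.
Factoring: (s + 5)(s + 3) = 0.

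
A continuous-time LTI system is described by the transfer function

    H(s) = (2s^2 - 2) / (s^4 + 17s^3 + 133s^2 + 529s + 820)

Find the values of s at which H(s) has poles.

The poles are the roots of the denominator s^4 + 17s^3 + 133s^2 + 529s + 820 = 0.
Trying s = -5: the polynomial evaluates to 0, so (s + 5) is a factor.
Dividing out leaves s^3 + 12s^2 + 73s + 164 = 0.
This factors further as (s^2 + 8s + 41)(s + 4) = 0.

s = -4 ± 5j, -5, -4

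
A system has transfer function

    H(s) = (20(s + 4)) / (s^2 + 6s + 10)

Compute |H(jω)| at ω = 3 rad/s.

Substitute s = j3: numerator = 80 + j60, denominator = 1 + j18.
|H(j3)| = |80 + j60| / |1 + j18| = 100 / 18.028 ≈ 5.547.

|H(j3)| ≈ 5.547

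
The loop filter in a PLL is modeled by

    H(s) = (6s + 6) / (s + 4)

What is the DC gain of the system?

H(0) = 3/2 ≈ 1.500

Set s = 0: H(0) = (6) / (4) = 3/2.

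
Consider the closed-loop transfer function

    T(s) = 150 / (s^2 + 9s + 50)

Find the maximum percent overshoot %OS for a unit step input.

Comparing s^2 + 9s + 50 to s^2 + 2ζωₙs + ωₙ²: ωₙ = √50 ≈ 7.071 rad/s and ζ = 9/(2·√50) ≈ 0.6364.
%OS = 100·exp(−πζ/√(1−ζ²)) = 100·exp(−π·0.6364/√(1−0.6364²)) ≈ 7.49%.

%OS ≈ 7.49%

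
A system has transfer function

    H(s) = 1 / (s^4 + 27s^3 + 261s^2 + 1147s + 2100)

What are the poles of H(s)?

s = -12, -7, -4 ± 3j

The poles are the roots of the denominator s^4 + 27s^3 + 261s^2 + 1147s + 2100 = 0.
Trying s = -12: the polynomial evaluates to 0, so (s + 12) is a factor.
Dividing out leaves s^3 + 15s^2 + 81s + 175 = 0.
This factors further as (s + 7)(s^2 + 8s + 25) = 0.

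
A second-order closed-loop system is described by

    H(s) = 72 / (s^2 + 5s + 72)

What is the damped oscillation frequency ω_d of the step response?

Comparing s^2 + 5s + 72 to s^2 + 2ζωₙs + ωₙ²: ωₙ = √72 ≈ 8.485 rad/s and ζ = 5/(2·√72) ≈ 0.2946.
ζωₙ = 5/2 = 2.5, so ω_d = ωₙ√(1−ζ²) = √(ωₙ² − (ζωₙ)²) = √(72 − 2.5²) = √65.75 ≈ 8.109 rad/s.

ω_d ≈ 8.109 rad/s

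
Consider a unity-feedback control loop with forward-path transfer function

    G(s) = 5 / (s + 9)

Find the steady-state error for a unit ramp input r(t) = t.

e_ss = ∞

G(s) has no poles at the origin.
This is a Type 0 system; Kv = lim_{s→0} s·G(s) = 0, so the steady-state error for a ramp input is infinite.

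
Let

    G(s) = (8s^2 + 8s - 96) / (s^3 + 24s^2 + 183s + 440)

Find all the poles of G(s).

s = -5, -8, -11

The poles are the roots of the denominator s^3 + 24s^2 + 183s + 440 = 0.
Trying s = -5: the polynomial evaluates to 0, so (s + 5) is a factor.
Dividing out leaves s^2 + 19s + 88 = 0.
Factoring the quadratic: (s + 8)(s + 11) = 0.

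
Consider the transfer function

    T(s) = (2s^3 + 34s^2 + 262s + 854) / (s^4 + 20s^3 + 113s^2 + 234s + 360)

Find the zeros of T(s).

s = -7, -5 + 6j, -5 - 6j

Set the numerator to zero: 2s^3 + 34s^2 + 262s + 854 = 0, i.e. 2·(s^3 + 17s^2 + 131s + 427) = 0.
Factoring: (s + 7)(s^2 + 10s + 61) = 0.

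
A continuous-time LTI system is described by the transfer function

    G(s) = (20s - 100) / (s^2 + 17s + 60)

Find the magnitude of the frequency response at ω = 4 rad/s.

|G(j4)| ≈ 1.581

Substitute s = j4: numerator = -100 + j80, denominator = 44 + j68.
|G(j4)| = |-100 + j80| / |44 + j68| = 128.06 / 80.994 ≈ 1.581.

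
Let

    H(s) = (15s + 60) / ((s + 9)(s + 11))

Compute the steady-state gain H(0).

H(0) = 20/33 ≈ 0.6061

Set s = 0: H(0) = (60) / (99) = 20/33.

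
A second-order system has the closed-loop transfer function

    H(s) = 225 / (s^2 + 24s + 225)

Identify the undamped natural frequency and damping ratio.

Compare the denominator to the standard form s^2 + 2ζωₙs + ωₙ².
ωₙ² = 225, so ωₙ = 15 rad/s.
2ζωₙ = 24, so ζ = 24/(2·15) = 0.8.

ωₙ = 15 rad/s, ζ = 0.8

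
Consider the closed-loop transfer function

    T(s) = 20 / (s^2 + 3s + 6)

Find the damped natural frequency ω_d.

ω_d ≈ 1.936 rad/s

Comparing s^2 + 3s + 6 to s^2 + 2ζωₙs + ωₙ²: ωₙ = √6 ≈ 2.449 rad/s and ζ = 3/(2·√6) ≈ 0.6124.
ζωₙ = 3/2 = 1.5, so ω_d = ωₙ√(1−ζ²) = √(ωₙ² − (ζωₙ)²) = √(6 − 1.5²) = √3.75 ≈ 1.936 rad/s.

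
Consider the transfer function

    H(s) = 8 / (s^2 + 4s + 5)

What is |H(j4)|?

|H(j4)| ≈ 0.4120

Substitute s = j4: numerator = 8, denominator = -11 + j16.
|H(j4)| = |8| / |-11 + j16| = 8 / 19.416 ≈ 0.4120.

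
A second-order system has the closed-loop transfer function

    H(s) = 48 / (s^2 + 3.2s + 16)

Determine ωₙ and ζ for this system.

ωₙ = 4 rad/s, ζ = 0.4

Compare the denominator to the standard form s^2 + 2ζωₙs + ωₙ².
ωₙ² = 16, so ωₙ = 4 rad/s.
2ζωₙ = 3.2, so ζ = 3.2/(2·4) = 0.4.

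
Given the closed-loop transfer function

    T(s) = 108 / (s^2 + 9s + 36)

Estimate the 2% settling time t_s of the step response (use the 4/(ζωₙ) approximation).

t_s ≈ 0.8889 s

Comparing s^2 + 9s + 36 to s^2 + 2ζωₙs + ωₙ²: ωₙ = 6 rad/s and ζ = 9/(2·6) = 0.75.
ζωₙ = 9/2 = 4.5, so t_s ≈ 4/(ζωₙ) = 4/4.5 ≈ 0.8889 s.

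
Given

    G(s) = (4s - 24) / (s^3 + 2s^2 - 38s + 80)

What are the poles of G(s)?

The poles are the roots of the denominator s^3 + 2s^2 - 38s + 80 = 0.
Trying s = -8: the polynomial evaluates to 0, so (s + 8) is a factor.
Dividing out leaves s^2 - 6s + 10 = 0.
The quadratic formula then gives s = 3 ± 1j.

s = 3 + j, 3 - j, -8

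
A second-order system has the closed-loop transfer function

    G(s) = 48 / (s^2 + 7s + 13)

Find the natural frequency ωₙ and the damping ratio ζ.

ωₙ ≈ 3.606 rad/s, ζ ≈ 0.9707

Compare the denominator to the standard form s^2 + 2ζωₙs + ωₙ².
ωₙ² = 13, so ωₙ = √13 ≈ 3.606 rad/s.
2ζωₙ = 7, so ζ = 7/(2·√13) ≈ 0.9707.
With ζ = 0.9707 the response is underdamped.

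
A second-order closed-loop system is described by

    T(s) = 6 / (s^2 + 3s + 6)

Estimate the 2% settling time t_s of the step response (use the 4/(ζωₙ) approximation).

t_s ≈ 2.667 s

Comparing s^2 + 3s + 6 to s^2 + 2ζωₙs + ωₙ²: ωₙ = √6 ≈ 2.449 rad/s and ζ = 3/(2·√6) ≈ 0.6124.
ζωₙ = 3/2 = 1.5, so t_s ≈ 4/(ζωₙ) = 4/1.5 ≈ 2.667 s.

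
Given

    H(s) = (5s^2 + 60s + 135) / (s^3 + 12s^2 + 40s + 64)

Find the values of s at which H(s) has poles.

s = -2 + 2j, -2 - 2j, -8

The poles are the roots of the denominator s^3 + 12s^2 + 40s + 64 = 0.
Trying s = -8: the polynomial evaluates to 0, so (s + 8) is a factor.
Dividing out leaves s^2 + 4s + 8 = 0.
The quadratic formula then gives s = -2 ± 2j.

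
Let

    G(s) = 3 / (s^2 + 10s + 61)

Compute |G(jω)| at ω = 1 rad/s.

|G(j1)| ≈ 0.04932

Substitute s = j1: numerator = 3, denominator = 60 + j10.
|G(j1)| = |3| / |60 + j10| = 3 / 60.828 ≈ 0.04932.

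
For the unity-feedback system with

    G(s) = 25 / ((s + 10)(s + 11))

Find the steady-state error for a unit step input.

G(s) has no poles at the origin.
This is a Type 0 system. Kp = lim_{s→0} G(s) = 25/110 = 5/22.
e_ss = 1/(1 + Kp) = 1/(1 + 5/22) = 22/27 ≈ 0.8148.

e_ss = 0.8148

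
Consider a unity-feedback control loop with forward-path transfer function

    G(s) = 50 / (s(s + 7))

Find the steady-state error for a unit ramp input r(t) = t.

e_ss = 0.1400

G(s) has one pole at the origin.
This is a Type 1 system. Kv = lim_{s→0} s·G(s) = 50/7.
e_ss = 1/Kv = 1/(50/7) = 7/50 ≈ 0.1400.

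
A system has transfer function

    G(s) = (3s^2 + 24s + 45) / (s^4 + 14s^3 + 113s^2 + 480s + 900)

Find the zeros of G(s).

s = -5, -3

Set the numerator to zero: 3s^2 + 24s + 45 = 0, i.e. 3·(s^2 + 8s + 15) = 0.
Factoring: (s + 5)(s + 3) = 0.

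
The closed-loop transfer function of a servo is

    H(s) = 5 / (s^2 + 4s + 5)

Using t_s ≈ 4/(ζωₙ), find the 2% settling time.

t_s ≈ 2 s

Comparing s^2 + 4s + 5 to s^2 + 2ζωₙs + ωₙ²: ωₙ = √5 ≈ 2.236 rad/s and ζ = 4/(2·√5) ≈ 0.8944.
ζωₙ = 4/2 = 2, so t_s ≈ 4/(ζωₙ) = 4/2 = 2 s.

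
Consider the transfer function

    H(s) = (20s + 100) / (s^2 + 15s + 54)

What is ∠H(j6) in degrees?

∠H(j6) ≈ -28.50°

At s = j6: numerator = 100 + j120, denominator = 18 + j90.
∠H = ∠num − ∠den = 50.194° − (78.690°) = -28.50°.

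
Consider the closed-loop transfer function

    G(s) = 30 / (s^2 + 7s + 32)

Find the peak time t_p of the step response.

t_p ≈ 0.7069 s

Comparing s^2 + 7s + 32 to s^2 + 2ζωₙs + ωₙ²: ωₙ = √32 ≈ 5.657 rad/s and ζ = 7/(2·√32) ≈ 0.6187.
ζωₙ = 7/2 = 3.5, so ω_d = ωₙ√(1−ζ²) = √(ωₙ² − (ζωₙ)²) = √(32 − 3.5²) = √19.75 ≈ 4.444 rad/s.
t_p = π/ω_d = π/4.444 ≈ 0.7069 s.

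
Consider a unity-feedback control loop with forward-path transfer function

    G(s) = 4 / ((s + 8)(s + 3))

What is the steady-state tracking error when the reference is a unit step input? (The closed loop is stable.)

e_ss = 0.8571

G(s) has no poles at the origin.
This is a Type 0 system. Kp = lim_{s→0} G(s) = 4/24 = 1/6.
e_ss = 1/(1 + Kp) = 1/(1 + 1/6) = 6/7 ≈ 0.8571.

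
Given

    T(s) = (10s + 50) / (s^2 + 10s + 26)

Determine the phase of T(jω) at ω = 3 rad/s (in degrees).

∠T(j3) ≈ -29.50°

At s = j3: numerator = 50 + j30, denominator = 17 + j30.
∠T = ∠num − ∠den = 30.964° − (60.461°) = -29.50°.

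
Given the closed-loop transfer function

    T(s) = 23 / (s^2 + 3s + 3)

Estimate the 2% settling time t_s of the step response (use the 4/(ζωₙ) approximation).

t_s ≈ 2.667 s

Comparing s^2 + 3s + 3 to s^2 + 2ζωₙs + ωₙ²: ωₙ = √3 ≈ 1.732 rad/s and ζ = 3/(2·√3) ≈ 0.8660.
ζωₙ = 3/2 = 1.5, so t_s ≈ 4/(ζωₙ) = 4/1.5 ≈ 2.667 s.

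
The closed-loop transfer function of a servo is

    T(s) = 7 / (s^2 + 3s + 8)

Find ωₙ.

Compare the denominator to the standard form s^2 + 2ζωₙs + ωₙ².
ωₙ² = 8, so ωₙ = √8 ≈ 2.828 rad/s.

ωₙ ≈ 2.828 rad/s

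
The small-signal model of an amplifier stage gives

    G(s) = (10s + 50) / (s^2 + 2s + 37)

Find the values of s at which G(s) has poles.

s = -1 + 6j, -1 - 6j

The poles are the roots of the denominator s^2 + 2s + 37 = 0.
Using the quadratic formula: s = (-2 ± √(-144))/2 = -1 ± 6j.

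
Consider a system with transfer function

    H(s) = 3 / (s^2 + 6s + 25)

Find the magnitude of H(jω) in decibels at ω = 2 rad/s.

|H(j2)|_dB ≈ -18.1 dB

Substitute s = j2: numerator = 3, denominator = 21 + j12.
|H(j2)| = |3| / |21 + j12| = 3 / 24.187 ≈ 0.1240.
In decibels: 20·log₁₀(0.1240) ≈ -18.1 dB.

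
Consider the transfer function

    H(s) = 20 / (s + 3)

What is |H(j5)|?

Substitute s = j5: numerator = 20, denominator = 3 + j5.
|H(j5)| = |20| / |3 + j5| = 20 / 5.8310 ≈ 3.430.

|H(j5)| ≈ 3.430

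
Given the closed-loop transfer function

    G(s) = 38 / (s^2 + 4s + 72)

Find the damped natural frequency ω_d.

Comparing s^2 + 4s + 72 to s^2 + 2ζωₙs + ωₙ²: ωₙ = √72 ≈ 8.485 rad/s and ζ = 4/(2·√72) ≈ 0.2357.
ζωₙ = 4/2 = 2, so ω_d = ωₙ√(1−ζ²) = √(ωₙ² − (ζωₙ)²) = √(72 − 2²) = √68 ≈ 8.246 rad/s.

ω_d ≈ 8.246 rad/s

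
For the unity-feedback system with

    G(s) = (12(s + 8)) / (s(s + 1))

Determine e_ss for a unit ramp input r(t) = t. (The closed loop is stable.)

G(s) has one pole at the origin.
This is a Type 1 system. Kv = lim_{s→0} s·G(s) = 96/1.
e_ss = 1/Kv = 1/(96) = 1/96 ≈ 0.01042.

e_ss = 0.01042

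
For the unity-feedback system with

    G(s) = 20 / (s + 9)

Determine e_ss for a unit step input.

e_ss = 0.3103

G(s) has no poles at the origin.
This is a Type 0 system. Kp = lim_{s→0} G(s) = 20/9.
e_ss = 1/(1 + Kp) = 1/(1 + 20/9) = 9/29 ≈ 0.3103.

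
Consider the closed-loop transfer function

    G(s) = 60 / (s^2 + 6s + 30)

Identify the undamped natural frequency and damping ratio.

ωₙ ≈ 5.477 rad/s, ζ ≈ 0.5477

Compare the denominator to the standard form s^2 + 2ζωₙs + ωₙ².
ωₙ² = 30, so ωₙ = √30 ≈ 5.477 rad/s.
2ζωₙ = 6, so ζ = 6/(2·√30) ≈ 0.5477.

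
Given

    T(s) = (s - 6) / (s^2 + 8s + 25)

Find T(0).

T(0) = -6/25 ≈ -0.2400

At s = 0 each factor (s + a) contributes a and each (s^2 + bs + c) contributes c.
T(0) = 1·(-6) / ((25)) = -6/25 = -6/25.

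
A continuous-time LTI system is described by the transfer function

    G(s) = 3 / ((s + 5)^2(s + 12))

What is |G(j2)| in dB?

Substitute s = j2: numerator = 3, denominator = 212 + j282.
|G(j2)| = |3| / |212 + j282| = 3 / 352.80 ≈ 0.008503.
In decibels: 20·log₁₀(0.008503) ≈ -41.4 dB.

|G(j2)|_dB ≈ -41.4 dB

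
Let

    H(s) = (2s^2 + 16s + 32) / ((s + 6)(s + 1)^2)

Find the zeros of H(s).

Set the numerator to zero: 2s^2 + 16s + 32 = 0, i.e. 2·(s^2 + 8s + 16) = 0.
Factoring: (s + 4)^2 = 0.

s = -4, -4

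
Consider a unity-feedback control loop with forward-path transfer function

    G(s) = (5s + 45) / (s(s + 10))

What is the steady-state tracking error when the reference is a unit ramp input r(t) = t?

e_ss = 0.2222

G(s) has one pole at the origin.
This is a Type 1 system. Kv = lim_{s→0} s·G(s) = 45/10 = 9/2.
e_ss = 1/Kv = 1/(9/2) = 2/9 ≈ 0.2222.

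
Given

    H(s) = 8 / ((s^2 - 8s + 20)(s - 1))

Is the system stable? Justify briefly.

The poles can be read from the denominator factors: s = 4 ± 2j, 1.
Since the pole(s) at s = 4 ± 2j, 1 lie in the right half-plane, the system is unstable.

unstable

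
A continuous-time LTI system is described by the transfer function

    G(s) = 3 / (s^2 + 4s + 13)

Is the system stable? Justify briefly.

The poles can be read from the denominator factors: s = -2 ± 3j.
Since all poles lie strictly in the left half-plane, the system is stable.

stable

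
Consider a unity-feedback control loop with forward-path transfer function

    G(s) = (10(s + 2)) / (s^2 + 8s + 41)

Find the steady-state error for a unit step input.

G(s) has no poles at the origin.
This is a Type 0 system. Kp = lim_{s→0} G(s) = 20/41.
e_ss = 1/(1 + Kp) = 1/(1 + 20/41) = 41/61 ≈ 0.6721.

e_ss = 0.6721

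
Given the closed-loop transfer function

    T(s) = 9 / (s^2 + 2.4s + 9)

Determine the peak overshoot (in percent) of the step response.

Comparing s^2 + 2.4s + 9 to s^2 + 2ζωₙs + ωₙ²: ωₙ = 3 rad/s and ζ = 2.4/(2·3) = 0.4.
%OS = 100·exp(−πζ/√(1−ζ²)) = 100·exp(−π·0.4/√(1−0.4²)) ≈ 25.4%.

%OS ≈ 25.4%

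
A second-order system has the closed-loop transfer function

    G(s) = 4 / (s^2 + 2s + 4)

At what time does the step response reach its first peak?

Comparing s^2 + 2s + 4 to s^2 + 2ζωₙs + ωₙ²: ωₙ = 2 rad/s and ζ = 2/(2·2) = 0.5.
ζωₙ = 2/2 = 1, so ω_d = ωₙ√(1−ζ²) = √(ωₙ² − (ζωₙ)²) = √(4 − 1²) = √3 ≈ 1.732 rad/s.
t_p = π/ω_d = π/1.732 ≈ 1.814 s.

t_p ≈ 1.814 s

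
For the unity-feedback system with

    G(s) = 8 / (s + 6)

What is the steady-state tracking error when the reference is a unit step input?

e_ss = 0.4286

G(s) has no poles at the origin.
This is a Type 0 system. Kp = lim_{s→0} G(s) = 8/6 = 4/3.
e_ss = 1/(1 + Kp) = 1/(1 + 4/3) = 3/7 ≈ 0.4286.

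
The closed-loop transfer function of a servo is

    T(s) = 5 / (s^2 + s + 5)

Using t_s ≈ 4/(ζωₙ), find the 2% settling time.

Comparing s^2 + s + 5 to s^2 + 2ζωₙs + ωₙ²: ωₙ = √5 ≈ 2.236 rad/s and ζ = 1/(2·√5) ≈ 0.2236.
ζωₙ = 1/2 = 0.5, so t_s ≈ 4/(ζωₙ) = 4/0.5 = 8 s.

t_s ≈ 8 s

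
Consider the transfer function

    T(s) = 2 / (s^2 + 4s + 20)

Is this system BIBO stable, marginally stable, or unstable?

The denominator s^2 + 4s + 20 factors as (s^2 + 4s + 20), giving poles at s = -2 + 4j, -2 - 4j.
Since all poles lie strictly in the left half-plane, the system is stable.

stable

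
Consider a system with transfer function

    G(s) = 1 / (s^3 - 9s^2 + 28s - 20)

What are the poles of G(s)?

s = 1, 4 + 2j, 4 - 2j

The poles are the roots of the denominator s^3 - 9s^2 + 28s - 20 = 0.
Trying s = 1: the polynomial evaluates to 0, so (s - 1) is a factor.
Dividing out leaves s^2 - 8s + 20 = 0.
The quadratic formula then gives s = 4 ± 2j.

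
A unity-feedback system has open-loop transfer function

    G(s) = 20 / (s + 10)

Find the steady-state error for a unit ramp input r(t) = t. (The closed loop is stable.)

e_ss = ∞

G(s) has no poles at the origin.
This is a Type 0 system; Kv = lim_{s→0} s·G(s) = 0, so the steady-state error for a ramp input is infinite.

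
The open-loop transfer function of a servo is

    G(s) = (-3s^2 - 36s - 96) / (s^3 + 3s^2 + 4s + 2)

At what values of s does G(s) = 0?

s = -4, -8

Set the numerator to zero: -3s^2 - 36s - 96 = 0, i.e. -3·(s^2 + 12s + 32) = 0.
Factoring: (s + 4)(s + 8) = 0.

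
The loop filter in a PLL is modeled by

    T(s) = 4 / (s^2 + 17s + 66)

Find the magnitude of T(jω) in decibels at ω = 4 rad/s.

Substitute s = j4: numerator = 4, denominator = 50 + j68.
|T(j4)| = |4| / |50 + j68| = 4 / 84.404 ≈ 0.04739.
In decibels: 20·log₁₀(0.04739) ≈ -26.5 dB.

|T(j4)|_dB ≈ -26.5 dB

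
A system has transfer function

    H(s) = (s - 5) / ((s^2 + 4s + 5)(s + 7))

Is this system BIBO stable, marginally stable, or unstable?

stable

The poles can be read from the denominator factors: s = -2 + j, -2 - j, -7.
Since all poles lie strictly in the left half-plane, the system is stable.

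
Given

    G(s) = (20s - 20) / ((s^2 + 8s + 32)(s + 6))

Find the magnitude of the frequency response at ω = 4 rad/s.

Substitute s = j4: numerator = -20 + j80, denominator = -32 + j256.
|G(j4)| = |-20 + j80| / |-32 + j256| = 82.462 / 257.99 ≈ 0.3196.

|G(j4)| ≈ 0.3196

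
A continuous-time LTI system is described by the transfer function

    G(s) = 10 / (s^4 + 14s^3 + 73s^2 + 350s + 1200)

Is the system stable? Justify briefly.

The denominator s^4 + 14s^3 + 73s^2 + 350s + 1200 factors as (s^2 + 25)(s + 6)(s + 8), giving poles at s = 5j, -5j, -6, -8.
Since the simple pole(s) at s = ±5j lie on the jω-axis with none in the right half-plane, the system is marginally stable.

marginally stable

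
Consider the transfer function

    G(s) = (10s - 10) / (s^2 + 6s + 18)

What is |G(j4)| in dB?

Substitute s = j4: numerator = -10 + j40, denominator = 2 + j24.
|G(j4)| = |-10 + j40| / |2 + j24| = 41.231 / 24.083 ≈ 1.712.
In decibels: 20·log₁₀(1.712) ≈ 4.67 dB.

|G(j4)|_dB ≈ 4.67 dB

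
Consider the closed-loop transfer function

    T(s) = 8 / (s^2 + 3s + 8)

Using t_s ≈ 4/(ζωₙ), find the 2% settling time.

Comparing s^2 + 3s + 8 to s^2 + 2ζωₙs + ωₙ²: ωₙ = √8 ≈ 2.828 rad/s and ζ = 3/(2·√8) ≈ 0.5303.
ζωₙ = 3/2 = 1.5, so t_s ≈ 4/(ζωₙ) = 4/1.5 ≈ 2.667 s.

t_s ≈ 2.667 s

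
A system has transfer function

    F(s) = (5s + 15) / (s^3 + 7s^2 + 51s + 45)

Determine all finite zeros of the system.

Set the numerator to zero: 5s + 15 = 0, i.e. 5·(s + 3) = 0.
So s = -3.

s = -3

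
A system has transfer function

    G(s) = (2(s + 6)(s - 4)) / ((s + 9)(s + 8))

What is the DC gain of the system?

G(0) = -2/3 ≈ -0.6667

At s = 0 each factor (s + a) contributes a and each (s^2 + bs + c) contributes c.
G(0) = 2·(6) · (-4) / ((9) · (8)) = -48/72 = -2/3.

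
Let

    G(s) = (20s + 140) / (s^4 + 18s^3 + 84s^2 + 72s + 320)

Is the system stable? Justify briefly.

The denominator s^4 + 18s^3 + 84s^2 + 72s + 320 factors as (s^2 + 4)(s + 10)(s + 8), giving poles at s = ±2j, -10, -8.
Since the simple pole(s) at s = 2j, -2j lie on the jω-axis with none in the right half-plane, the system is marginally stable.

marginally stable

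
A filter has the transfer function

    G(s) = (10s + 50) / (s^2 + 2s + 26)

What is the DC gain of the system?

G(0) = 25/13 ≈ 1.923

Set s = 0: G(0) = (50) / (26) = 25/13.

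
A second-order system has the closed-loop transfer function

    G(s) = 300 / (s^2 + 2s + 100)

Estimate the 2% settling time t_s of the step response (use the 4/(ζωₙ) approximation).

Comparing s^2 + 2s + 100 to s^2 + 2ζωₙs + ωₙ²: ωₙ = 10 rad/s and ζ = 2/(2·10) = 0.1.
ζωₙ = 2/2 = 1, so t_s ≈ 4/(ζωₙ) = 4/1 = 4 s.

t_s ≈ 4 s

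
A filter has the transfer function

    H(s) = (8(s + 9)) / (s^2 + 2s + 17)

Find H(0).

Set s = 0: H(0) = (72) / (17) = 72/17.

H(0) = 72/17 ≈ 4.235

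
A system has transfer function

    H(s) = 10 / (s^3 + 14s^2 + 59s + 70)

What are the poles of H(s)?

s = -5, -2, -7

The poles are the roots of the denominator s^3 + 14s^2 + 59s + 70 = 0.
Trying s = -5: the polynomial evaluates to 0, so (s + 5) is a factor.
Dividing out leaves s^2 + 9s + 14 = 0.
Factoring the quadratic: (s + 2)(s + 7) = 0.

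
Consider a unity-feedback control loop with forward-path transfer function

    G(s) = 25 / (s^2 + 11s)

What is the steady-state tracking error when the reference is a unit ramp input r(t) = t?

e_ss = 0.4400

G(s) has one pole at the origin.
This is a Type 1 system. Kv = lim_{s→0} s·G(s) = 25/11.
e_ss = 1/Kv = 1/(25/11) = 11/25 ≈ 0.4400.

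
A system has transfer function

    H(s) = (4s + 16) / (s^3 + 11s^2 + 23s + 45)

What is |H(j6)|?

Substitute s = j6: numerator = 16 + j24, denominator = -351 - j78.
|H(j6)| = |16 + j24| / |-351 - j78| = 28.844 / 359.56 ≈ 0.08022.

|H(j6)| ≈ 0.08022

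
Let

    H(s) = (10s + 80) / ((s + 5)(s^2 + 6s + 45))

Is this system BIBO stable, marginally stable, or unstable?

The poles can be read from the denominator factors: s = -5, -3 ± 6j.
Since all poles lie strictly in the left half-plane, the system is stable.

stable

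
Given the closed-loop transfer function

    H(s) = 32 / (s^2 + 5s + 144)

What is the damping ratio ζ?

ζ ≈ 0.2083

Compare the denominator to the standard form s^2 + 2ζωₙs + ωₙ².
ωₙ² = 144, so ωₙ = 12 rad/s.
2ζωₙ = 5, so ζ = 5/(2·12) ≈ 0.2083.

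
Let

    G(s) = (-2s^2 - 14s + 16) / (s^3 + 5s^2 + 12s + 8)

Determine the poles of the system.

s = -2 ± 2j, -1

The poles are the roots of the denominator s^3 + 5s^2 + 12s + 8 = 0.
Trying s = -1: the polynomial evaluates to 0, so (s + 1) is a factor.
Dividing out leaves s^2 + 4s + 8 = 0.
The quadratic formula then gives s = -2 ± 2j.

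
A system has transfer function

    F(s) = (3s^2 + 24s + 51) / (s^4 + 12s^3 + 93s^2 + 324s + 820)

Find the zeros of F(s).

s = -4 ± j

Set the numerator to zero: 3s^2 + 24s + 51 = 0, i.e. 3·(s^2 + 8s + 17) = 0.
Factoring: (s^2 + 8s + 17) = 0.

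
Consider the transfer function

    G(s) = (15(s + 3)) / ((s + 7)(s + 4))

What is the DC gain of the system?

G(0) = 45/28 ≈ 1.607

At s = 0 each factor (s + a) contributes a and each (s^2 + bs + c) contributes c.
G(0) = 15·(3) / ((7) · (4)) = 45/28 = 45/28.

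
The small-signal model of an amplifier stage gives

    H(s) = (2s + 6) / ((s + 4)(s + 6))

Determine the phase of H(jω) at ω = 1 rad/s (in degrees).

At s = j1: numerator = 6 + j2, denominator = 23 + j10.
∠H = ∠num − ∠den = 18.435° − (23.499°) = -5.064°.

∠H(j1) ≈ -5.064°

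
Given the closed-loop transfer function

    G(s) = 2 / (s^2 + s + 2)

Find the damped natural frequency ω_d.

ω_d ≈ 1.323 rad/s

Comparing s^2 + s + 2 to s^2 + 2ζωₙs + ωₙ²: ωₙ = √2 ≈ 1.414 rad/s and ζ = 1/(2·√2) ≈ 0.3536.
ζωₙ = 1/2 = 0.5, so ω_d = ωₙ√(1−ζ²) = √(ωₙ² − (ζωₙ)²) = √(2 − 0.5²) = √1.75 ≈ 1.323 rad/s.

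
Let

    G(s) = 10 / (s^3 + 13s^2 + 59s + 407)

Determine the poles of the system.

s = -1 ± 6j, -11

The poles are the roots of the denominator s^3 + 13s^2 + 59s + 407 = 0.
Trying s = -11: the polynomial evaluates to 0, so (s + 11) is a factor.
Dividing out leaves s^2 + 2s + 37 = 0.
The quadratic formula then gives s = -1 ± 6j.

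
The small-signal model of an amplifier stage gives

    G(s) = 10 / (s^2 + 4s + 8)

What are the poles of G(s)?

s = -2 + 2j, -2 - 2j

The poles are the roots of the denominator s^2 + 4s + 8 = 0.
Using the quadratic formula: s = (-4 ± √(-16))/2 = -2 ± 2j.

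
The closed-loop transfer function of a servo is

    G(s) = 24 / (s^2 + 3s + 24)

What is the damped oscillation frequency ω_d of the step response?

Comparing s^2 + 3s + 24 to s^2 + 2ζωₙs + ωₙ²: ωₙ = √24 ≈ 4.899 rad/s and ζ = 3/(2·√24) ≈ 0.3062.
ζωₙ = 3/2 = 1.5, so ω_d = ωₙ√(1−ζ²) = √(ωₙ² − (ζωₙ)²) = √(24 − 1.5²) = √21.75 ≈ 4.664 rad/s.

ω_d ≈ 4.664 rad/s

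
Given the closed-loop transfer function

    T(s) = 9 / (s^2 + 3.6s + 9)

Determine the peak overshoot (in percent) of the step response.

Comparing s^2 + 3.6s + 9 to s^2 + 2ζωₙs + ωₙ²: ωₙ = 3 rad/s and ζ = 3.6/(2·3) = 0.6.
%OS = 100·exp(−πζ/√(1−ζ²)) = 100·exp(−π·0.6/√(1−0.6²)) ≈ 9.48%.

%OS ≈ 9.48%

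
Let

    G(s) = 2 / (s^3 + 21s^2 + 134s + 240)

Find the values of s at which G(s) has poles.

s = -8, -10, -3

The poles are the roots of the denominator s^3 + 21s^2 + 134s + 240 = 0.
Trying s = -8: the polynomial evaluates to 0, so (s + 8) is a factor.
Dividing out leaves s^2 + 13s + 30 = 0.
Factoring the quadratic: (s + 10)(s + 3) = 0.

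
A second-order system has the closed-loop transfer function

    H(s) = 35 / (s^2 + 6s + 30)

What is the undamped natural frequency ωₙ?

ωₙ ≈ 5.477 rad/s

Compare the denominator to the standard form s^2 + 2ζωₙs + ωₙ².
ωₙ² = 30, so ωₙ = √30 ≈ 5.477 rad/s.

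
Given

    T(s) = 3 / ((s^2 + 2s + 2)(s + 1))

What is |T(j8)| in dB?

Substitute s = j8: numerator = 3, denominator = -190 - j480.
|T(j8)| = |3| / |-190 - j480| = 3 / 516.24 ≈ 0.005811.
In decibels: 20·log₁₀(0.005811) ≈ -44.7 dB.

|T(j8)|_dB ≈ -44.7 dB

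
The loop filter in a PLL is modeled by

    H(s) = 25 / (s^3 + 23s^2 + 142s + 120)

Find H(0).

Set s = 0: H(0) = (25) / (120) = 5/24.

H(0) = 5/24 ≈ 0.2083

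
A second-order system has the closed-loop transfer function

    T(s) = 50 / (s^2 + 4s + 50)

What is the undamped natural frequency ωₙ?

Compare the denominator to the standard form s^2 + 2ζωₙs + ωₙ².
ωₙ² = 50, so ωₙ = √50 ≈ 7.071 rad/s.

ωₙ ≈ 7.071 rad/s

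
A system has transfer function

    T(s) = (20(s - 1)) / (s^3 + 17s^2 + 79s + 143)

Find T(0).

T(0) = -20/143 ≈ -0.1399

Set s = 0: T(0) = (-20) / (143) = -20/143.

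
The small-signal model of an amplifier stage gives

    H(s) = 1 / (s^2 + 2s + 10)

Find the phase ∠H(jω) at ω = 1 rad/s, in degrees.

At s = j1: numerator = 1, denominator = 9 + j2.
∠H = ∠num − ∠den = 0° − (12.529°) = -12.53°.

∠H(j1) ≈ -12.53°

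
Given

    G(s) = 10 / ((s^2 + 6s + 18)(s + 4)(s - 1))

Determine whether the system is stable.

The poles can be read from the denominator factors: s = -3 + 3j, -3 - 3j, -4, 1.
Since the pole(s) at s = 1 lie in the right half-plane, the system is unstable.

unstable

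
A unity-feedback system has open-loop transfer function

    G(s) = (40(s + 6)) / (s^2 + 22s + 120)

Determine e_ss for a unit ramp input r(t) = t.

e_ss = ∞

G(s) has no poles at the origin.
This is a Type 0 system; Kv = lim_{s→0} s·G(s) = 0, so the steady-state error for a ramp input is infinite.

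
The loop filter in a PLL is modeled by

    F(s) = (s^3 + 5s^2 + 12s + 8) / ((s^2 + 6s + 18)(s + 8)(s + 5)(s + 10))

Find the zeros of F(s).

s = -1, -2 ± 2j

Set the numerator to zero: s^3 + 5s^2 + 12s + 8 = 0.
Factoring: (s + 1)(s^2 + 4s + 8) = 0.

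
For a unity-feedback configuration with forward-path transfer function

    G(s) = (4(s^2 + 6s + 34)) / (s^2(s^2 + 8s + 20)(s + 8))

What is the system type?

The denominator has 2 factors of s at the origin (free integrators), so this is a Type 2 system.

Type 2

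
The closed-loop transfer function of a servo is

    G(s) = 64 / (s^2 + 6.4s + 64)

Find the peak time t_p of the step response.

t_p ≈ 0.4285 s

Comparing s^2 + 6.4s + 64 to s^2 + 2ζωₙs + ωₙ²: ωₙ = 8 rad/s and ζ = 6.4/(2·8) = 0.4.
ζωₙ = 6.4/2 = 3.2, so ω_d = ωₙ√(1−ζ²) = √(ωₙ² − (ζωₙ)²) = √(64 − 3.2²) = √53.76 ≈ 7.332 rad/s.
t_p = π/ω_d = π/7.332 ≈ 0.4285 s.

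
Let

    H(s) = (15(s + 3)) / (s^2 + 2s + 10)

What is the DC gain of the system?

H(0) = 9/2 ≈ 4.500

Set s = 0: H(0) = (45) / (10) = 9/2.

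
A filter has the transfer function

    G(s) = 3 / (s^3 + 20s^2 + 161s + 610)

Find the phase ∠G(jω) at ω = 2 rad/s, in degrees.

At s = j2: numerator = 3, denominator = 530 + j314.
∠G = ∠num − ∠den = 0° − (30.645°) = -30.64°.

∠G(j2) ≈ -30.64°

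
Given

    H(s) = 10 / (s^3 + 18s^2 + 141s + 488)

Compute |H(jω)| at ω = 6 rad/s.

Substitute s = j6: numerator = 10, denominator = -160 + j630.
|H(j6)| = |10| / |-160 + j630| = 10 / 650 ≈ 0.01538.

|H(j6)| ≈ 0.01538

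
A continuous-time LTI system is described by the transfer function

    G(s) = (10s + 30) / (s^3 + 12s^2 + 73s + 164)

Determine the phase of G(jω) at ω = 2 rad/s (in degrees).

∠G(j2) ≈ -16.26°

At s = j2: numerator = 30 + j20, denominator = 116 + j138.
∠G = ∠num − ∠den = 33.690° − (49.950°) = -16.26°.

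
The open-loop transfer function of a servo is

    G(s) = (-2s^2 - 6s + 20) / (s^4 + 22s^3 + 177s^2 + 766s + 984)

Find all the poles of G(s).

s = -4 + 5j, -4 - 5j, -12, -2

The poles are the roots of the denominator s^4 + 22s^3 + 177s^2 + 766s + 984 = 0.
Trying s = -12: the polynomial evaluates to 0, so (s + 12) is a factor.
Dividing out leaves s^3 + 10s^2 + 57s + 82 = 0.
This factors further as (s^2 + 8s + 41)(s + 2) = 0.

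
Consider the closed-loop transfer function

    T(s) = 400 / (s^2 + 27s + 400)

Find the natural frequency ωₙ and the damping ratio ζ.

ωₙ = 20 rad/s, ζ = 0.675

Compare the denominator to the standard form s^2 + 2ζωₙs + ωₙ².
ωₙ² = 400, so ωₙ = 20 rad/s.
2ζωₙ = 27, so ζ = 27/(2·20) = 0.675.
With ζ = 0.675 the response is underdamped.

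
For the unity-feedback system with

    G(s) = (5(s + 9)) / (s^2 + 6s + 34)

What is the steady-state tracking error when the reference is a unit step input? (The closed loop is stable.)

e_ss = 0.4304

G(s) has no poles at the origin.
This is a Type 0 system. Kp = lim_{s→0} G(s) = 45/34.
e_ss = 1/(1 + Kp) = 1/(1 + 45/34) = 34/79 ≈ 0.4304.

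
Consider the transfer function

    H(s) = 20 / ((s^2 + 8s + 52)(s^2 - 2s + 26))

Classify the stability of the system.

The poles can be read from the denominator factors: s = -4 + 6j, -4 - 6j, 1 + 5j, 1 - 5j.
Since the pole(s) at s = 1 ± 5j lie in the right half-plane, the system is unstable.

unstable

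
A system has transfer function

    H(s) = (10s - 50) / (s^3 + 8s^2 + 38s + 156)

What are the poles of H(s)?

s = -6, -1 ± 5j

The poles are the roots of the denominator s^3 + 8s^2 + 38s + 156 = 0.
Trying s = -6: the polynomial evaluates to 0, so (s + 6) is a factor.
Dividing out leaves s^2 + 2s + 26 = 0.
The quadratic formula then gives s = -1 ± 5j.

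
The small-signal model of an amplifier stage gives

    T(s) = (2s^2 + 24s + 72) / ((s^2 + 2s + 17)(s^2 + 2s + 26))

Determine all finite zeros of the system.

Set the numerator to zero: 2s^2 + 24s + 72 = 0, i.e. 2·(s^2 + 12s + 36) = 0.
Factoring: (s + 6)^2 = 0.

s = -6, -6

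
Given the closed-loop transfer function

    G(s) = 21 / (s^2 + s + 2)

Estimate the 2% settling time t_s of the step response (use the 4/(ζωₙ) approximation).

t_s ≈ 8 s

Comparing s^2 + s + 2 to s^2 + 2ζωₙs + ωₙ²: ωₙ = √2 ≈ 1.414 rad/s and ζ = 1/(2·√2) ≈ 0.3536.
ζωₙ = 1/2 = 0.5, so t_s ≈ 4/(ζωₙ) = 4/0.5 = 8 s.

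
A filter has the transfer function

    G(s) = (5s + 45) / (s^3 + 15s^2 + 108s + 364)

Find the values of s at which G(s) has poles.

The poles are the roots of the denominator s^3 + 15s^2 + 108s + 364 = 0.
Trying s = -7: the polynomial evaluates to 0, so (s + 7) is a factor.
Dividing out leaves s^2 + 8s + 52 = 0.
The quadratic formula then gives s = -4 ± 6j.

s = -4 + 6j, -4 - 6j, -7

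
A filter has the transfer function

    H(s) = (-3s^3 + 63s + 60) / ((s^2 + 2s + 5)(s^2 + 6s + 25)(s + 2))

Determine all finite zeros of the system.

s = 5, -4, -1

Set the numerator to zero: -3s^3 + 63s + 60 = 0, i.e. -3·(s^3 - 21s - 20) = 0.
Factoring: (s - 5)(s + 4)(s + 1) = 0.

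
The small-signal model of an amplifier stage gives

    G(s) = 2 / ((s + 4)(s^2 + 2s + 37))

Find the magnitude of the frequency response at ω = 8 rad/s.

|G(j8)| ≈ 0.007125

Substitute s = j8: numerator = 2, denominator = -236 - j152.
|G(j8)| = |2| / |-236 - j152| = 2 / 280.71 ≈ 0.007125.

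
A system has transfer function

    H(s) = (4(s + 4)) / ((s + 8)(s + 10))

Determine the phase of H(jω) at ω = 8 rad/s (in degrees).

∠H(j8) ≈ -20.22°

At s = j8: numerator = 16 + j32, denominator = 16 + j144.
∠H = ∠num − ∠den = 63.435° − (83.660°) = -20.22°.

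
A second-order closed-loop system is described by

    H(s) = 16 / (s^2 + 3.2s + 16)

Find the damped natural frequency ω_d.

Comparing s^2 + 3.2s + 16 to s^2 + 2ζωₙs + ωₙ²: ωₙ = 4 rad/s and ζ = 3.2/(2·4) = 0.4.
ζωₙ = 3.2/2 = 1.6, so ω_d = ωₙ√(1−ζ²) = √(ωₙ² − (ζωₙ)²) = √(16 − 1.6²) = √13.44 ≈ 3.666 rad/s.

ω_d ≈ 3.666 rad/s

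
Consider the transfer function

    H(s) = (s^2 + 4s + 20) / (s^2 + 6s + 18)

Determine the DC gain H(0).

H(0) = 10/9 ≈ 1.111

Set s = 0: H(0) = (20) / (18) = 10/9.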